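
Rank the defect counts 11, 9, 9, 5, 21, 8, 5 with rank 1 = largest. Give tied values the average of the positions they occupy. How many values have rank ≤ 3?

Sorted (descending): 21, 11, 9, 9, 8, 5, 5
The 2 values of 9 occupy positions 3–4 → average rank (3+4)/2 = 3.5.
The 2 values of 5 occupy positions 6–7 → average rank (6+7)/2 = 6.5.
Ranks ≤ 3: {1, 2} → 2 values.

2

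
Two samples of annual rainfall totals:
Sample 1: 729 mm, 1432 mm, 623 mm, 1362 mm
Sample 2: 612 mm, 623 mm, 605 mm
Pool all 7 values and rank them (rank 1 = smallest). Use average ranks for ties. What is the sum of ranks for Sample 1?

21.5

Sorted (ascending): 605, 612, 623, 623, 729, 1362, 1432
The 2 values of 623 occupy positions 3–4 → average rank (3+4)/2 = 3.5.
Sample 1 values → pooled ranks: 729→5, 1432→7, 623→3.5, 1362→6
Rank sum = 5 + 7 + 3.5 + 6 = 21.5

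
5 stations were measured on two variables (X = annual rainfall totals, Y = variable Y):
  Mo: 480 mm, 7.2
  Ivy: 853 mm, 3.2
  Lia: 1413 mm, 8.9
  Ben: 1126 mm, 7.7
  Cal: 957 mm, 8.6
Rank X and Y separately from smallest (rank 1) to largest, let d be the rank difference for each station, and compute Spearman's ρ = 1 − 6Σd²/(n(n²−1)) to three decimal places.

Ranks of variable 1: 1, 2, 5, 4, 3
Ranks of variable 2: 2, 1, 5, 3, 4
d = r₁ − r₂: -1, 1, 0, 1, -1
d²: 1, 1, 0, 1, 1; Σd² = 4
ρ = 1 − 6·4/(5·24) = 1 − 24/120 = 0.800

0.800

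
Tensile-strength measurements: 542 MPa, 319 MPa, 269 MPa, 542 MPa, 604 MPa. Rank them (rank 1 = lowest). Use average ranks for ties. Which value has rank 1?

269

Sorted (ascending): 269, 319, 542, 542, 604
The 2 values of 542 occupy positions 3–4 → average rank (3+4)/2 = 3.5.
Rank 1 → value 269.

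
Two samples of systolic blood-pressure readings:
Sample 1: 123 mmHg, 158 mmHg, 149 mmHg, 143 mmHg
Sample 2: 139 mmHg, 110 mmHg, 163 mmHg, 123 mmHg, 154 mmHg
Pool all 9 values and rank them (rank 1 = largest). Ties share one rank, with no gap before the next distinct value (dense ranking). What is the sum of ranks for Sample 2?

Sorted (descending): 163, 158, 154, 149, 143, 139, 123, 123, 110
The 2 values of 123 share dense rank 7.
Remaining distinct values take the next consecutive integers.
Sample 2 values → pooled ranks: 139→6, 110→8, 163→1, 123→7, 154→3
Rank sum = 6 + 8 + 1 + 7 + 3 = 25

25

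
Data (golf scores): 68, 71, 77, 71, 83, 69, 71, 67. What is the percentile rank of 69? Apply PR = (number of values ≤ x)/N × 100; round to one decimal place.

37.5

N = 8.
Strictly below 69: 2. Equal to 69: 1.
PR = 3/8 × 100 = 37.5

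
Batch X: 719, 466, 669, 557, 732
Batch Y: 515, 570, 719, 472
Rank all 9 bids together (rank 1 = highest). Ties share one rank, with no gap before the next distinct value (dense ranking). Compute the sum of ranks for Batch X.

Sorted (descending): 732, 719, 719, 669, 570, 557, 515, 472, 466
The 2 values of 719 share dense rank 2.
Remaining distinct values take the next consecutive integers.
Batch X values → pooled ranks: 719→2, 466→8, 669→3, 557→5, 732→1
Rank sum = 2 + 8 + 3 + 5 + 1 = 19

19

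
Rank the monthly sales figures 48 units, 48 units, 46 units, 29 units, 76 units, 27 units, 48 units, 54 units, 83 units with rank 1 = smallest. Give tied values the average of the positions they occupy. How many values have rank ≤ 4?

3

Sorted (ascending): 27, 29, 46, 48, 48, 48, 54, 76, 83
The 3 values of 48 occupy positions 4–6 → average rank 5.
Ranks ≤ 4: {1, 2, 3} → 3 values.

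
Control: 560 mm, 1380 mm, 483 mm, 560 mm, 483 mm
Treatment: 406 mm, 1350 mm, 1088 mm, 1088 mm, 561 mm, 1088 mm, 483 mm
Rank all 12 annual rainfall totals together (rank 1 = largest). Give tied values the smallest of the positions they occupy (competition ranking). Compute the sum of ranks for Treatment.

Sorted (descending): 1380, 1350, 1088, 1088, 1088, 561, 560, 560, 483, 483, 483, 406
The 3 values of 1088 occupy positions 3–5 → each gets rank 3.
The 2 values of 560 occupy positions 7–8 → each gets rank 7.
The 3 values of 483 occupy positions 9–11 → each gets rank 9.
Treatment values → pooled ranks: 406→12, 1350→2, 1088→3, 1088→3, 561→6, 1088→3, 483→9
Rank sum = 12 + 2 + 3 + 3 + 6 + 3 + 9 = 38

38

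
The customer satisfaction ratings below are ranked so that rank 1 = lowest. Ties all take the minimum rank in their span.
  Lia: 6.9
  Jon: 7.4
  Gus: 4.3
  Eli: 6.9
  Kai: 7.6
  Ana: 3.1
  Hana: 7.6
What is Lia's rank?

Sorted (ascending): 3.1, 4.3, 6.9, 6.9, 7.4, 7.6, 7.6
The 2 values of 6.9 occupy positions 3–4 → each gets rank 3.
The 2 values of 7.6 occupy positions 6–7 → each gets rank 6.
Lia has value 6.9 → rank 3.

3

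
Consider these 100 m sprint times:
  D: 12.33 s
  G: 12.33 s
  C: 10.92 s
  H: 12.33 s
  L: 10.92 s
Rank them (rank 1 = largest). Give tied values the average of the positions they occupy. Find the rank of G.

2

Sorted (descending): 12.33, 12.33, 12.33, 10.92, 10.92
The 3 values of 12.33 occupy positions 1–3 → average rank 2.
The 2 values of 10.92 occupy positions 4–5 → average rank (4+5)/2 = 4.5.
G has value 12.33 s → rank 2.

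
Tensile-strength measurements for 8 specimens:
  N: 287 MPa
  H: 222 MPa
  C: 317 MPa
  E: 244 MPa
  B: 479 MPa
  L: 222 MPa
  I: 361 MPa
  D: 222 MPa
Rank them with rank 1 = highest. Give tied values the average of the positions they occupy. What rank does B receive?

1

Sorted (descending): 479, 361, 317, 287, 244, 222, 222, 222
The 3 values of 222 occupy positions 6–8 → average rank 7.
B has value 479 MPa → rank 1.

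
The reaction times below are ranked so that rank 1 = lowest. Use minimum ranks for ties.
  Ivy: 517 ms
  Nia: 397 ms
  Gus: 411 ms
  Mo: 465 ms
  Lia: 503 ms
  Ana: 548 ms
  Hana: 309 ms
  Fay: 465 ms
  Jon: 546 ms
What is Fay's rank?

4

Sorted (ascending): 309, 397, 411, 465, 465, 503, 517, 546, 548
The 2 values of 465 occupy positions 4–5 → each gets rank 4.
Fay has value 465 ms → rank 4.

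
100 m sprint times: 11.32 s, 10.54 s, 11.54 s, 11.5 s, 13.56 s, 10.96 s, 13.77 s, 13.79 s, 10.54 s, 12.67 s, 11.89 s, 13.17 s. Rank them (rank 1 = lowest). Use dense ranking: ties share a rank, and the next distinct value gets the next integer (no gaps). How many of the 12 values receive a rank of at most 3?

Sorted (ascending): 10.54, 10.54, 10.96, 11.32, 11.5, 11.54, 11.89, 12.67, 13.17, 13.56, 13.77, 13.79
The 2 values of 10.54 share dense rank 1.
Remaining distinct values take the next consecutive integers.
Ranks ≤ 3: {1, 1, 2, 3} → 4 values.

4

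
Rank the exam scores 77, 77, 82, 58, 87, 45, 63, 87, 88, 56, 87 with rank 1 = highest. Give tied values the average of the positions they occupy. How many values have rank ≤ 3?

Sorted (descending): 88, 87, 87, 87, 82, 77, 77, 63, 58, 56, 45
The 3 values of 87 occupy positions 2–4 → average rank 3.
The 2 values of 77 occupy positions 6–7 → average rank (6+7)/2 = 6.5.
Ranks ≤ 3: {1, 3, 3, 3} → 4 values.

4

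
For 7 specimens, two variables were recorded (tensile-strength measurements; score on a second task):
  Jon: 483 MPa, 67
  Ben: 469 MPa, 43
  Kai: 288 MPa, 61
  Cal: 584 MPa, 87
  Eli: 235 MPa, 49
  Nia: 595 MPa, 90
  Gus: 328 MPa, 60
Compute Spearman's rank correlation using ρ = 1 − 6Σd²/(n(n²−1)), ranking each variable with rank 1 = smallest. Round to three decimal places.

Ranks of variable 1: 5, 4, 2, 6, 1, 7, 3
Ranks of variable 2: 5, 1, 4, 6, 2, 7, 3
d = r₁ − r₂: 0, 3, -2, 0, -1, 0, 0
d²: 0, 9, 4, 0, 1, 0, 0; Σd² = 14
ρ = 1 − 6·14/(7·48) = 1 − 84/336 = 0.750

0.750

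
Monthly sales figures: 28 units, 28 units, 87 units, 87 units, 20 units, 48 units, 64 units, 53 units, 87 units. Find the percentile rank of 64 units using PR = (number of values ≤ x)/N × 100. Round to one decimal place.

N = 9.
Strictly below 64: 5. Equal to 64: 1.
PR = 6/9 × 100 = 66.7

66.7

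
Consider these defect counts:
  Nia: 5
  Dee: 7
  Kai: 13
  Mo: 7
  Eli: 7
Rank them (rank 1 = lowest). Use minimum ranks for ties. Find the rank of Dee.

Sorted (ascending): 5, 7, 7, 7, 13
The 3 values of 7 occupy positions 2–4 → each gets rank 2.
Dee has value 7 → rank 2.

2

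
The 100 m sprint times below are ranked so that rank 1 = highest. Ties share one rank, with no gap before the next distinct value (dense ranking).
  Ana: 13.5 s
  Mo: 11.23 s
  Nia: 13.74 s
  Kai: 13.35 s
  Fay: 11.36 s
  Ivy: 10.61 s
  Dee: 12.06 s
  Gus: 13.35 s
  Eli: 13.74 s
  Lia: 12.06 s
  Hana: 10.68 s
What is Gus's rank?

Sorted (descending): 13.74, 13.74, 13.5, 13.35, 13.35, 12.06, 12.06, 11.36, 11.23, 10.68, 10.61
The 2 values of 13.74 share dense rank 1.
The 2 values of 13.35 share dense rank 3.
The 2 values of 12.06 share dense rank 4.
Remaining distinct values take the next consecutive integers.
Gus has value 13.35 s → rank 3.

3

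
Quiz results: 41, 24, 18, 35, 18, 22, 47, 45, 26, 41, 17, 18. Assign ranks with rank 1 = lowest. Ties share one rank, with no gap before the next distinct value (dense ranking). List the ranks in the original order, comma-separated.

Sorted (ascending): 17, 18, 18, 18, 22, 24, 26, 35, 41, 41, 45, 47
The 3 values of 18 share dense rank 2.
The 2 values of 41 share dense rank 7.
Remaining distinct values take the next consecutive integers.

7, 4, 2, 6, 2, 3, 9, 8, 5, 7, 1, 2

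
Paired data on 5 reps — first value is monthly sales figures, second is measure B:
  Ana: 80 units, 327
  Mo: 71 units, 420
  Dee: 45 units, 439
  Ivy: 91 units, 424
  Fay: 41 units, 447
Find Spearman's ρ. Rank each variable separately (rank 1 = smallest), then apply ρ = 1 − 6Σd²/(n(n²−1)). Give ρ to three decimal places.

-0.700

Ranks of variable 1: 4, 3, 2, 5, 1
Ranks of variable 2: 1, 2, 4, 3, 5
d = r₁ − r₂: 3, 1, -2, 2, -4
d²: 9, 1, 4, 4, 16; Σd² = 34
ρ = 1 − 6·34/(5·24) = 1 − 204/120 = -0.700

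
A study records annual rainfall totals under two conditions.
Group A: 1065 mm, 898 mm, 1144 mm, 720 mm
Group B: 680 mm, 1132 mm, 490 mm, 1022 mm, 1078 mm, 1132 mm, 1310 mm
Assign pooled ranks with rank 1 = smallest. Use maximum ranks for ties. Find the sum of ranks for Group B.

Sorted (ascending): 490, 680, 720, 898, 1022, 1065, 1078, 1132, 1132, 1144, 1310
The 2 values of 1132 occupy positions 8–9 → each gets rank 9.
Group B values → pooled ranks: 680→2, 1132→9, 490→1, 1022→5, 1078→7, 1132→9, 1310→11
Rank sum = 2 + 9 + 1 + 5 + 7 + 9 + 11 = 44

44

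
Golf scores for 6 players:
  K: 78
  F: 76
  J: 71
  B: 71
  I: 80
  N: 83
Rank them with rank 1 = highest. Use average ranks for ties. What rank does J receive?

Sorted (descending): 83, 80, 78, 76, 71, 71
The 2 values of 71 occupy positions 5–6 → average rank (5+6)/2 = 5.5.
J has value 71 → rank 5.5.

5.5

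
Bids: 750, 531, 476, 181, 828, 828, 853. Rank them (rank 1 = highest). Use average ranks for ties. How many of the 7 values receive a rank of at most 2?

1

Sorted (descending): 853, 828, 828, 750, 531, 476, 181
The 2 values of 828 occupy positions 2–3 → average rank (2+3)/2 = 2.5.
Ranks ≤ 2: {1} → 1 value.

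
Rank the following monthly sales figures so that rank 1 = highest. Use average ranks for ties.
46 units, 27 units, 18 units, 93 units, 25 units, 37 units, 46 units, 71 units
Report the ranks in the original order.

Sorted (descending): 93, 71, 46, 46, 37, 27, 25, 18
The 2 values of 46 occupy positions 3–4 → average rank (3+4)/2 = 3.5.

3.5, 6, 8, 1, 7, 5, 3.5, 2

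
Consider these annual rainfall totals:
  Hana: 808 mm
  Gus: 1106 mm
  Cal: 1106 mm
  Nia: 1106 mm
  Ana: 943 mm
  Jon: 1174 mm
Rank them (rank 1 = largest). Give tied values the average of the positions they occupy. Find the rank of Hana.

6

Sorted (descending): 1174, 1106, 1106, 1106, 943, 808
The 3 values of 1106 occupy positions 2–4 → average rank 3.
Hana has value 808 mm → rank 6.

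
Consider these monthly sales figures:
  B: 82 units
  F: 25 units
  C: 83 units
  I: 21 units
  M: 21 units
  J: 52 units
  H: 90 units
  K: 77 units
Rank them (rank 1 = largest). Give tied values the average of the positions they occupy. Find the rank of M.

Sorted (descending): 90, 83, 82, 77, 52, 25, 21, 21
The 2 values of 21 occupy positions 7–8 → average rank (7+8)/2 = 7.5.
M has value 21 units → rank 7.5.

7.5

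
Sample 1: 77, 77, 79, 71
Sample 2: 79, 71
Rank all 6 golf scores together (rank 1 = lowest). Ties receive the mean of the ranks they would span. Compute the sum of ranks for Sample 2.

7

Sorted (ascending): 71, 71, 77, 77, 79, 79
The 2 values of 71 occupy positions 1–2 → average rank (1+2)/2 = 1.5.
The 2 values of 77 occupy positions 3–4 → average rank (3+4)/2 = 3.5.
The 2 values of 79 occupy positions 5–6 → average rank (5+6)/2 = 5.5.
Sample 2 values → pooled ranks: 79→5.5, 71→1.5
Rank sum = 5.5 + 1.5 = 7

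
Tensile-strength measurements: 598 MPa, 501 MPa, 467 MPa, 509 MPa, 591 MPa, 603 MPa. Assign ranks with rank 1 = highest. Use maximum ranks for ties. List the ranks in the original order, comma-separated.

2, 5, 6, 4, 3, 1

Sorted (descending): 603, 598, 591, 509, 501, 467
No ties — each value takes its position as its rank.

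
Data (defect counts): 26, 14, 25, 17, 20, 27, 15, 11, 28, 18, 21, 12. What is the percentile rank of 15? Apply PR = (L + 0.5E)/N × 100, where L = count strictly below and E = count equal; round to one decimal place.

N = 12.
Strictly below 15: 3. Equal to 15: 1.
PR = (3 + 0.5·1)/12 × 100 = 29.2

29.2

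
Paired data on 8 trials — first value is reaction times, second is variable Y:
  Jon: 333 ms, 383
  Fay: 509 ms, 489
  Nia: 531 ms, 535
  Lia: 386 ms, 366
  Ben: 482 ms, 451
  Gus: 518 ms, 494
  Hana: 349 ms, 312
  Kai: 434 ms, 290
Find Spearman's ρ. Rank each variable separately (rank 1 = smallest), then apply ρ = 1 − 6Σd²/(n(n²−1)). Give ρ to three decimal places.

Ranks of variable 1: 1, 6, 8, 3, 5, 7, 2, 4
Ranks of variable 2: 4, 6, 8, 3, 5, 7, 2, 1
d = r₁ − r₂: -3, 0, 0, 0, 0, 0, 0, 3
d²: 9, 0, 0, 0, 0, 0, 0, 9; Σd² = 18
ρ = 1 − 6·18/(8·63) = 1 − 108/504 = 0.786

0.786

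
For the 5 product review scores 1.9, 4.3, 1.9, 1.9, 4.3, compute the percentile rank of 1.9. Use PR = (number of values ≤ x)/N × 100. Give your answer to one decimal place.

N = 5.
Strictly below 1.9: 0. Equal to 1.9: 3.
PR = 3/5 × 100 = 60.0

60.0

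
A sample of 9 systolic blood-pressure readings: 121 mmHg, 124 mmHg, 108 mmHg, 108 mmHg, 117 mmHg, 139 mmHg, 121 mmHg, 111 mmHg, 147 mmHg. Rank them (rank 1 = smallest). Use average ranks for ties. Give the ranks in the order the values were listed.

Sorted (ascending): 108, 108, 111, 117, 121, 121, 124, 139, 147
The 2 values of 108 occupy positions 1–2 → average rank (1+2)/2 = 1.5.
The 2 values of 121 occupy positions 5–6 → average rank (5+6)/2 = 5.5.

5.5, 7, 1.5, 1.5, 4, 8, 5.5, 3, 9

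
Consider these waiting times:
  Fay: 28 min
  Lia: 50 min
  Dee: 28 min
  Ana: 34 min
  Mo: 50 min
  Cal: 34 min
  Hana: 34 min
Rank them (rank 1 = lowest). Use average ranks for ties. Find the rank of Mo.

Sorted (ascending): 28, 28, 34, 34, 34, 50, 50
The 2 values of 28 occupy positions 1–2 → average rank (1+2)/2 = 1.5.
The 3 values of 34 occupy positions 3–5 → average rank 4.
The 2 values of 50 occupy positions 6–7 → average rank (6+7)/2 = 6.5.
Mo has value 50 min → rank 6.5.

6.5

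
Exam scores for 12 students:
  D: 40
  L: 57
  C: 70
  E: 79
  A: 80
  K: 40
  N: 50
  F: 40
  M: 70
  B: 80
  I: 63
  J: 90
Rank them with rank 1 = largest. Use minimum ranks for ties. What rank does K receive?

10

Sorted (descending): 90, 80, 80, 79, 70, 70, 63, 57, 50, 40, 40, 40
The 2 values of 80 occupy positions 2–3 → each gets rank 2.
The 2 values of 70 occupy positions 5–6 → each gets rank 5.
The 3 values of 40 occupy positions 10–12 → each gets rank 10.
K has value 40 → rank 10.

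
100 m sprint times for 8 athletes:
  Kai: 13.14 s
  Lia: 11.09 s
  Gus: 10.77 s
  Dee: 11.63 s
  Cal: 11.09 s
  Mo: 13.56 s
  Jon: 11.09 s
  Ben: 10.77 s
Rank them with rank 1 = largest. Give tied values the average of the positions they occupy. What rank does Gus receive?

Sorted (descending): 13.56, 13.14, 11.63, 11.09, 11.09, 11.09, 10.77, 10.77
The 3 values of 11.09 occupy positions 4–6 → average rank 5.
The 2 values of 10.77 occupy positions 7–8 → average rank (7+8)/2 = 7.5.
Gus has value 10.77 s → rank 7.5.

7.5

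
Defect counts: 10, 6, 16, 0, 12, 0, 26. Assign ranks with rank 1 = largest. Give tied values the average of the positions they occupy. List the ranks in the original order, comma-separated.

Sorted (descending): 26, 16, 12, 10, 6, 0, 0
The 2 values of 0 occupy positions 6–7 → average rank (6+7)/2 = 6.5.

4, 5, 2, 6.5, 3, 6.5, 1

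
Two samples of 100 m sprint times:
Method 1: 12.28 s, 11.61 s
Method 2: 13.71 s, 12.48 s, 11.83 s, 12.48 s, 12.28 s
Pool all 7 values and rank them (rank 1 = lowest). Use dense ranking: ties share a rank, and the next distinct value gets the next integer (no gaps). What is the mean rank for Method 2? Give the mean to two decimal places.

Sorted (ascending): 11.61, 11.83, 12.28, 12.28, 12.48, 12.48, 13.71
The 2 values of 12.28 share dense rank 3.
The 2 values of 12.48 share dense rank 4.
Remaining distinct values take the next consecutive integers.
Method 2 values → pooled ranks: 13.71→5, 12.48→4, 11.83→2, 12.48→4, 12.28→3
Mean rank = (5 + 4 + 2 + 4 + 3) / 5 = 3.60

3.60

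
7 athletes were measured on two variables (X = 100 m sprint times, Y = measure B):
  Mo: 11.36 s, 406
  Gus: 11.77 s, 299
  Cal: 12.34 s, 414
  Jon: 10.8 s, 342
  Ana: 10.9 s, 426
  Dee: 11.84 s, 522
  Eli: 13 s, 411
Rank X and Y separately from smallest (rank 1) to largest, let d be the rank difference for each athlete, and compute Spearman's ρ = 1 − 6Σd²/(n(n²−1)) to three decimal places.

Ranks of variable 1: 3, 4, 6, 1, 2, 5, 7
Ranks of variable 2: 3, 1, 5, 2, 6, 7, 4
d = r₁ − r₂: 0, 3, 1, -1, -4, -2, 3
d²: 0, 9, 1, 1, 16, 4, 9; Σd² = 40
ρ = 1 − 6·40/(7·48) = 1 − 240/336 = 0.286

0.286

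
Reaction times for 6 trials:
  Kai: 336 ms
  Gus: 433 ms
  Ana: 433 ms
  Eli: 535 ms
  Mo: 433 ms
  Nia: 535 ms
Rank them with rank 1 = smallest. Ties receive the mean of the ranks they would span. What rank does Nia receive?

Sorted (ascending): 336, 433, 433, 433, 535, 535
The 3 values of 433 occupy positions 2–4 → average rank 3.
The 2 values of 535 occupy positions 5–6 → average rank (5+6)/2 = 5.5.
Nia has value 535 ms → rank 5.5.

5.5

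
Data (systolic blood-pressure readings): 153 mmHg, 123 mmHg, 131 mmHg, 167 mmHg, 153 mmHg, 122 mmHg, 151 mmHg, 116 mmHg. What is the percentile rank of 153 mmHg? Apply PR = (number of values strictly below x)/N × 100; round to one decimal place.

62.5

N = 8.
Strictly below 153: 5. Equal to 153: 2.
PR = 5/8 × 100 = 62.5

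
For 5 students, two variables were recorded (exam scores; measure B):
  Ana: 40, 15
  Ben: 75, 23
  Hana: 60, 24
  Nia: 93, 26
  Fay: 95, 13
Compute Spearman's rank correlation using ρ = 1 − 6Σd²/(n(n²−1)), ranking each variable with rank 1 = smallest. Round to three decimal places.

Ranks of variable 1: 1, 3, 2, 4, 5
Ranks of variable 2: 2, 3, 4, 5, 1
d = r₁ − r₂: -1, 0, -2, -1, 4
d²: 1, 0, 4, 1, 16; Σd² = 22
ρ = 1 − 6·22/(5·24) = 1 − 132/120 = -0.100

-0.100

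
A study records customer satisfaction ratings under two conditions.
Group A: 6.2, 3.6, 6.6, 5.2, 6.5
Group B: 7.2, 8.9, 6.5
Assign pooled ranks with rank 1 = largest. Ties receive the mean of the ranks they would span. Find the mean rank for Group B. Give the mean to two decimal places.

2.50

Sorted (descending): 8.9, 7.2, 6.6, 6.5, 6.5, 6.2, 5.2, 3.6
The 2 values of 6.5 occupy positions 4–5 → average rank (4+5)/2 = 4.5.
Group B values → pooled ranks: 7.2→2, 8.9→1, 6.5→4.5
Mean rank = (2 + 1 + 4.5) / 3 = 2.50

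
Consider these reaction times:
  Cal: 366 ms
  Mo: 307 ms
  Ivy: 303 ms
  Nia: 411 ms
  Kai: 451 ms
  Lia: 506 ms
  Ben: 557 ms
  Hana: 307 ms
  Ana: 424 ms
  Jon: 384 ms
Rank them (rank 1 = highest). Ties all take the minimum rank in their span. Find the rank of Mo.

Sorted (descending): 557, 506, 451, 424, 411, 384, 366, 307, 307, 303
The 2 values of 307 occupy positions 8–9 → each gets rank 8.
Mo has value 307 ms → rank 8.

8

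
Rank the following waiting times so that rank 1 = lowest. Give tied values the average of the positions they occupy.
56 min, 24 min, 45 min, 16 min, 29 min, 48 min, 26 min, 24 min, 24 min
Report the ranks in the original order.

Sorted (ascending): 16, 24, 24, 24, 26, 29, 45, 48, 56
The 3 values of 24 occupy positions 2–4 → average rank 3.

9, 3, 7, 1, 6, 8, 5, 3, 3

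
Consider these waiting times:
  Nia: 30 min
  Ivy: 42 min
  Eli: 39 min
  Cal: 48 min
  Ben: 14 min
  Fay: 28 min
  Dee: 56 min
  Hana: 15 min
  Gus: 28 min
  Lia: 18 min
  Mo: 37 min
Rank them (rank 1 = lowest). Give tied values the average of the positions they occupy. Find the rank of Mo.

Sorted (ascending): 14, 15, 18, 28, 28, 30, 37, 39, 42, 48, 56
The 2 values of 28 occupy positions 4–5 → average rank (4+5)/2 = 4.5.
Mo has value 37 min → rank 7.

7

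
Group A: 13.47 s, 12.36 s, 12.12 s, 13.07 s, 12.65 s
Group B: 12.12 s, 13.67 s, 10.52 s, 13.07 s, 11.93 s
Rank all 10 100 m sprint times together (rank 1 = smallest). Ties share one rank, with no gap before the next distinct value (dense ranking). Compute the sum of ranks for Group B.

20

Sorted (ascending): 10.52, 11.93, 12.12, 12.12, 12.36, 12.65, 13.07, 13.07, 13.47, 13.67
The 2 values of 12.12 share dense rank 3.
The 2 values of 13.07 share dense rank 6.
Remaining distinct values take the next consecutive integers.
Group B values → pooled ranks: 12.12→3, 13.67→8, 10.52→1, 13.07→6, 11.93→2
Rank sum = 3 + 8 + 1 + 6 + 2 = 20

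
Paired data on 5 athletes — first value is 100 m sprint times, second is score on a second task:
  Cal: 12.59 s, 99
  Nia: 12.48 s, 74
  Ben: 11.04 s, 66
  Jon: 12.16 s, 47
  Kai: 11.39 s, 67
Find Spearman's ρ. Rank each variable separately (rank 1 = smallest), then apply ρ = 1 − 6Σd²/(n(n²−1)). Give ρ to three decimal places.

Ranks of variable 1: 5, 4, 1, 3, 2
Ranks of variable 2: 5, 4, 2, 1, 3
d = r₁ − r₂: 0, 0, -1, 2, -1
d²: 0, 0, 1, 4, 1; Σd² = 6
ρ = 1 − 6·6/(5·24) = 1 − 36/120 = 0.700

0.700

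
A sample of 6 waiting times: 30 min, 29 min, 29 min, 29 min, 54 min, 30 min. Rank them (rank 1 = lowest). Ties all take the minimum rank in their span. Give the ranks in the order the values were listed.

4, 1, 1, 1, 6, 4

Sorted (ascending): 29, 29, 29, 30, 30, 54
The 3 values of 29 occupy positions 1–3 → each gets rank 1.
The 2 values of 30 occupy positions 4–5 → each gets rank 4.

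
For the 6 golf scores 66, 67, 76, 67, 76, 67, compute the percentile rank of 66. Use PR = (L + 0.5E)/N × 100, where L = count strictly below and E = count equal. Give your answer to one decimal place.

8.3

N = 6.
Strictly below 66: 0. Equal to 66: 1.
PR = (0 + 0.5·1)/6 × 100 = 8.3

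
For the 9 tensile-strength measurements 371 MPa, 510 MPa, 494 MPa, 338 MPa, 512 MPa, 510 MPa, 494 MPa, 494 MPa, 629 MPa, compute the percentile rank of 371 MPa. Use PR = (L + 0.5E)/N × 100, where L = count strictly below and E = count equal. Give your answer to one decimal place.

16.7

N = 9.
Strictly below 371: 1. Equal to 371: 1.
PR = (1 + 0.5·1)/9 × 100 = 16.7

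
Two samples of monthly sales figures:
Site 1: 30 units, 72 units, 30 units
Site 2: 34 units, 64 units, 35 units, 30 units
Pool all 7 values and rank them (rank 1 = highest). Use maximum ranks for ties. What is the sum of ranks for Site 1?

15

Sorted (descending): 72, 64, 35, 34, 30, 30, 30
The 3 values of 30 occupy positions 5–7 → each gets rank 7.
Site 1 values → pooled ranks: 30→7, 72→1, 30→7
Rank sum = 7 + 1 + 7 = 15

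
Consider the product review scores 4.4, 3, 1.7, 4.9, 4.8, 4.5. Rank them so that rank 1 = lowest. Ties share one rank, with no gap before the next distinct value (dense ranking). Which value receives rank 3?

4.4

Sorted (ascending): 1.7, 3, 4.4, 4.5, 4.8, 4.9
No ties — each value takes its position as its rank.
Rank 3 → value 4.4.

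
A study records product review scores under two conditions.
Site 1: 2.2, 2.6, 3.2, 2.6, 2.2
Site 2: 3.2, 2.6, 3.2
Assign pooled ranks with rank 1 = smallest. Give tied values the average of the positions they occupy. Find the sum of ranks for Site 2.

18

Sorted (ascending): 2.2, 2.2, 2.6, 2.6, 2.6, 3.2, 3.2, 3.2
The 2 values of 2.2 occupy positions 1–2 → average rank (1+2)/2 = 1.5.
The 3 values of 2.6 occupy positions 3–5 → average rank 4.
The 3 values of 3.2 occupy positions 6–8 → average rank 7.
Site 2 values → pooled ranks: 3.2→7, 2.6→4, 3.2→7
Rank sum = 7 + 4 + 7 = 18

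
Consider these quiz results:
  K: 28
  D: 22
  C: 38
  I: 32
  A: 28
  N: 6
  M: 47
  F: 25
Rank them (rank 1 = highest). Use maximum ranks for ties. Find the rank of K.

Sorted (descending): 47, 38, 32, 28, 28, 25, 22, 6
The 2 values of 28 occupy positions 4–5 → each gets rank 5.
K has value 28 → rank 5.

5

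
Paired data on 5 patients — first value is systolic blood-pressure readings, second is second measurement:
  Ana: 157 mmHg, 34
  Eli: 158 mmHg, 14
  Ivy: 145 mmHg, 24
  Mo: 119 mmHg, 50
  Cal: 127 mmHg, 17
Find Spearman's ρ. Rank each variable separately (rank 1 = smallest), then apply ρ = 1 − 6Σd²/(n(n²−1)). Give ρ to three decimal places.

Ranks of variable 1: 4, 5, 3, 1, 2
Ranks of variable 2: 4, 1, 3, 5, 2
d = r₁ − r₂: 0, 4, 0, -4, 0
d²: 0, 16, 0, 16, 0; Σd² = 32
ρ = 1 − 6·32/(5·24) = 1 − 192/120 = -0.600

-0.600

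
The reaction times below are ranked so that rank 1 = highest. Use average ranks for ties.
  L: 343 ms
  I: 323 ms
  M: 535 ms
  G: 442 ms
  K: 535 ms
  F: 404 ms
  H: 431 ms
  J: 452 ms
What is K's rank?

Sorted (descending): 535, 535, 452, 442, 431, 404, 343, 323
The 2 values of 535 occupy positions 1–2 → average rank (1+2)/2 = 1.5.
K has value 535 ms → rank 1.5.

1.5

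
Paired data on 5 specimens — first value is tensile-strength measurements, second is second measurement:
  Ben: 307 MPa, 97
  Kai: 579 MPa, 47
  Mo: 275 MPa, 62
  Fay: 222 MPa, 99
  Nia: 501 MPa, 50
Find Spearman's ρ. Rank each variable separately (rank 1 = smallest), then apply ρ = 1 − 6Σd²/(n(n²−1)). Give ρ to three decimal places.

-0.900

Ranks of variable 1: 3, 5, 2, 1, 4
Ranks of variable 2: 4, 1, 3, 5, 2
d = r₁ − r₂: -1, 4, -1, -4, 2
d²: 1, 16, 1, 16, 4; Σd² = 38
ρ = 1 − 6·38/(5·24) = 1 − 228/120 = -0.900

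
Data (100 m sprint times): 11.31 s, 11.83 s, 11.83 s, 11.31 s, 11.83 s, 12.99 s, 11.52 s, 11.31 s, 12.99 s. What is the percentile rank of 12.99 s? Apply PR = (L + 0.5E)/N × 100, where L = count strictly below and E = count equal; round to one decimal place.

88.9

N = 9.
Strictly below 12.99: 7. Equal to 12.99: 2.
PR = (7 + 0.5·2)/9 × 100 = 88.9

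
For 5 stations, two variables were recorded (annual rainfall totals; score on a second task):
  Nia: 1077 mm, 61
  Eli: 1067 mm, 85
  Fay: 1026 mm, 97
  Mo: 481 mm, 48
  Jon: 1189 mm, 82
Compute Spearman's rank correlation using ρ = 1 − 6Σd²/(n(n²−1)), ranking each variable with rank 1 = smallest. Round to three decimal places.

0.100

Ranks of variable 1: 4, 3, 2, 1, 5
Ranks of variable 2: 2, 4, 5, 1, 3
d = r₁ − r₂: 2, -1, -3, 0, 2
d²: 4, 1, 9, 0, 4; Σd² = 18
ρ = 1 − 6·18/(5·24) = 1 − 108/120 = 0.100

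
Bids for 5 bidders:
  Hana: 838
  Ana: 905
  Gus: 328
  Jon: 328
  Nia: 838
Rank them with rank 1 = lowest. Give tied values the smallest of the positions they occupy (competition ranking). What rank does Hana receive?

Sorted (ascending): 328, 328, 838, 838, 905
The 2 values of 328 occupy positions 1–2 → each gets rank 1.
The 2 values of 838 occupy positions 3–4 → each gets rank 3.
Hana has value 838 → rank 3.

3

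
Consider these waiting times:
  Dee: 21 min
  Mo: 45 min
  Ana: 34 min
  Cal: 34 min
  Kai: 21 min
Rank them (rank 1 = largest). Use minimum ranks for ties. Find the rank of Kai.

4

Sorted (descending): 45, 34, 34, 21, 21
The 2 values of 34 occupy positions 2–3 → each gets rank 2.
The 2 values of 21 occupy positions 4–5 → each gets rank 4.
Kai has value 21 min → rank 4.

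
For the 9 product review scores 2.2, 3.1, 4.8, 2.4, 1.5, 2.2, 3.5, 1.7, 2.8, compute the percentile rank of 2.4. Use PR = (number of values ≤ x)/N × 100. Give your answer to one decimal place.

N = 9.
Strictly below 2.4: 4. Equal to 2.4: 1.
PR = 5/9 × 100 = 55.6

55.6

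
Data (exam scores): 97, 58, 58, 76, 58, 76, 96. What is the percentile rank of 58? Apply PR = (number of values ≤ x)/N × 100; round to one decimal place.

N = 7.
Strictly below 58: 0. Equal to 58: 3.
PR = 3/7 × 100 = 42.9

42.9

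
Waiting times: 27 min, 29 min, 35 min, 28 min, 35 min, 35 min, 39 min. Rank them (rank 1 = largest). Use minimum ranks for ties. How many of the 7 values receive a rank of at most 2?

4

Sorted (descending): 39, 35, 35, 35, 29, 28, 27
The 3 values of 35 occupy positions 2–4 → each gets rank 2.
Ranks ≤ 2: {1, 2, 2, 2} → 4 values.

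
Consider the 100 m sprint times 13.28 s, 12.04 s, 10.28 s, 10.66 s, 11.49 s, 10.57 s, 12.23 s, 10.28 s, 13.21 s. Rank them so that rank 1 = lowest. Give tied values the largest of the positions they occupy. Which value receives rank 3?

Sorted (ascending): 10.28, 10.28, 10.57, 10.66, 11.49, 12.04, 12.23, 13.21, 13.28
The 2 values of 10.28 occupy positions 1–2 → each gets rank 2.
Rank 3 → value 10.57.

10.57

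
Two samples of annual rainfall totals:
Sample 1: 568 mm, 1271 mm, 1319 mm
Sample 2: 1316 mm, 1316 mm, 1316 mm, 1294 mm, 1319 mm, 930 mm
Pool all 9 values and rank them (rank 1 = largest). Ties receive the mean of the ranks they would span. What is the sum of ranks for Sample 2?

Sorted (descending): 1319, 1319, 1316, 1316, 1316, 1294, 1271, 930, 568
The 2 values of 1319 occupy positions 1–2 → average rank (1+2)/2 = 1.5.
The 3 values of 1316 occupy positions 3–5 → average rank 4.
Sample 2 values → pooled ranks: 1316→4, 1316→4, 1316→4, 1294→6, 1319→1.5, 930→8
Rank sum = 4 + 4 + 4 + 6 + 1.5 + 8 = 27.5

27.5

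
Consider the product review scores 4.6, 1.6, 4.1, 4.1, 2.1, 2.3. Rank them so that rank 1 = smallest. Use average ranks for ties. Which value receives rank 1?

Sorted (ascending): 1.6, 2.1, 2.3, 4.1, 4.1, 4.6
The 2 values of 4.1 occupy positions 4–5 → average rank (4+5)/2 = 4.5.
Rank 1 → value 1.6.

1.6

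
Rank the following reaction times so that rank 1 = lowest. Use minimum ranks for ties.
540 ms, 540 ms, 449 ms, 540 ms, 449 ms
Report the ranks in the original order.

3, 3, 1, 3, 1

Sorted (ascending): 449, 449, 540, 540, 540
The 2 values of 449 occupy positions 1–2 → each gets rank 1.
The 3 values of 540 occupy positions 3–5 → each gets rank 3.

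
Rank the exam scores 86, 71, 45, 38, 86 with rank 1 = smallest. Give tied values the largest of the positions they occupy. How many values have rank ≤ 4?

3

Sorted (ascending): 38, 45, 71, 86, 86
The 2 values of 86 occupy positions 4–5 → each gets rank 5.
Ranks ≤ 4: {1, 2, 3} → 3 values.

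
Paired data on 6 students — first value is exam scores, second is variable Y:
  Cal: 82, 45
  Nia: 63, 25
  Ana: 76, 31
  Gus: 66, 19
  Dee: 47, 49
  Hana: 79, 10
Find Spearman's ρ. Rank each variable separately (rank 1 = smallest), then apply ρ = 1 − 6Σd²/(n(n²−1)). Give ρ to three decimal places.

-0.257

Ranks of variable 1: 6, 2, 4, 3, 1, 5
Ranks of variable 2: 5, 3, 4, 2, 6, 1
d = r₁ − r₂: 1, -1, 0, 1, -5, 4
d²: 1, 1, 0, 1, 25, 16; Σd² = 44
ρ = 1 − 6·44/(6·35) = 1 − 264/210 = -0.257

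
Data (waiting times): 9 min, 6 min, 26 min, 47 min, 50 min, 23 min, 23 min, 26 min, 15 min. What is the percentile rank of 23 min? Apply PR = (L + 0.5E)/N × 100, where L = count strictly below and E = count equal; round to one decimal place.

44.4

N = 9.
Strictly below 23: 3. Equal to 23: 2.
PR = (3 + 0.5·2)/9 × 100 = 44.4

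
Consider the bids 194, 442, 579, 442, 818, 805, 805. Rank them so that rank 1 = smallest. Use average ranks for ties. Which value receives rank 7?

Sorted (ascending): 194, 442, 442, 579, 805, 805, 818
The 2 values of 442 occupy positions 2–3 → average rank (2+3)/2 = 2.5.
The 2 values of 805 occupy positions 5–6 → average rank (5+6)/2 = 5.5.
Rank 7 → value 818.

818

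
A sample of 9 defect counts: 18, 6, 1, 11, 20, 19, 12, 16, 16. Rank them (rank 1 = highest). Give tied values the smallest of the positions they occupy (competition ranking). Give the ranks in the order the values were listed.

Sorted (descending): 20, 19, 18, 16, 16, 12, 11, 6, 1
The 2 values of 16 occupy positions 4–5 → each gets rank 4.

3, 8, 9, 7, 1, 2, 6, 4, 4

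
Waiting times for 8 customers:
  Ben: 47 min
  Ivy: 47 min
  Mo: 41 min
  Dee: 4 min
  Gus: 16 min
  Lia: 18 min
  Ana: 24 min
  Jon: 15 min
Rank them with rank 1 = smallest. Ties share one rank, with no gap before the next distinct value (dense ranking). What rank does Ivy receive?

Sorted (ascending): 4, 15, 16, 18, 24, 41, 47, 47
The 2 values of 47 share dense rank 7.
Remaining distinct values take the next consecutive integers.
Ivy has value 47 min → rank 7.

7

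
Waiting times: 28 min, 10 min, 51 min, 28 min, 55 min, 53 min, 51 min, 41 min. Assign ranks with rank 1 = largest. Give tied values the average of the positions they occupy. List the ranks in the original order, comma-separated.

6.5, 8, 3.5, 6.5, 1, 2, 3.5, 5

Sorted (descending): 55, 53, 51, 51, 41, 28, 28, 10
The 2 values of 51 occupy positions 3–4 → average rank (3+4)/2 = 3.5.
The 2 values of 28 occupy positions 6–7 → average rank (6+7)/2 = 6.5.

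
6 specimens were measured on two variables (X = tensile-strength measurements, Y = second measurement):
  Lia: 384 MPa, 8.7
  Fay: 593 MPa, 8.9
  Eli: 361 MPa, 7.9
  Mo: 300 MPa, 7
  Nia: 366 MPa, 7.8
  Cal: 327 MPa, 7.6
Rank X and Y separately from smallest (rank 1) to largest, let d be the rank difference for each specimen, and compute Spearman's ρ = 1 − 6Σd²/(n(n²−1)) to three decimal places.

0.943

Ranks of variable 1: 5, 6, 3, 1, 4, 2
Ranks of variable 2: 5, 6, 4, 1, 3, 2
d = r₁ − r₂: 0, 0, -1, 0, 1, 0
d²: 0, 0, 1, 0, 1, 0; Σd² = 2
ρ = 1 − 6·2/(6·35) = 1 − 12/210 = 0.943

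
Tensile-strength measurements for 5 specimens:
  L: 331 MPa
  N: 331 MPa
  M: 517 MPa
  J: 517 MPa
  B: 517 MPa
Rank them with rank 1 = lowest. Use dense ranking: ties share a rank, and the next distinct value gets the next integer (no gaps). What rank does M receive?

Sorted (ascending): 331, 331, 517, 517, 517
The 2 values of 331 share dense rank 1.
The 3 values of 517 share dense rank 2.
M has value 517 MPa → rank 2.

2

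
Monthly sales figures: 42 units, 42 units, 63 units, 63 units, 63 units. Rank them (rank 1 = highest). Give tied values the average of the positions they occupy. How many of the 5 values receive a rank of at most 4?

3

Sorted (descending): 63, 63, 63, 42, 42
The 3 values of 63 occupy positions 1–3 → average rank 2.
The 2 values of 42 occupy positions 4–5 → average rank (4+5)/2 = 4.5.
Ranks ≤ 4: {2, 2, 2} → 3 values.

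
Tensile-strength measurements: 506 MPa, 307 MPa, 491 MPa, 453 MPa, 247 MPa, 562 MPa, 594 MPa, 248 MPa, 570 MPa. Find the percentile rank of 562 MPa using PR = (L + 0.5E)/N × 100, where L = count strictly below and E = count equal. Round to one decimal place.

72.2

N = 9.
Strictly below 562: 6. Equal to 562: 1.
PR = (6 + 0.5·1)/9 × 100 = 72.2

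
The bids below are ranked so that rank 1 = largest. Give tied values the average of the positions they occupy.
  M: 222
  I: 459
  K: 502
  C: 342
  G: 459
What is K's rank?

1

Sorted (descending): 502, 459, 459, 342, 222
The 2 values of 459 occupy positions 2–3 → average rank (2+3)/2 = 2.5.
K has value 502 → rank 1.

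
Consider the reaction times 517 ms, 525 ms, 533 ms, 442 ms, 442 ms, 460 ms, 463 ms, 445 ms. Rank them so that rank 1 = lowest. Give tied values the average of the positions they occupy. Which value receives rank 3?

Sorted (ascending): 442, 442, 445, 460, 463, 517, 525, 533
The 2 values of 442 occupy positions 1–2 → average rank (1+2)/2 = 1.5.
Rank 3 → value 445.

445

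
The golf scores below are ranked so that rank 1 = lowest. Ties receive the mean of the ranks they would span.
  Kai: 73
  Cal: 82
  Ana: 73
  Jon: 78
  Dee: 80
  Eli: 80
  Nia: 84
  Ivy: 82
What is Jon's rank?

Sorted (ascending): 73, 73, 78, 80, 80, 82, 82, 84
The 2 values of 73 occupy positions 1–2 → average rank (1+2)/2 = 1.5.
The 2 values of 80 occupy positions 4–5 → average rank (4+5)/2 = 4.5.
The 2 values of 82 occupy positions 6–7 → average rank (6+7)/2 = 6.5.
Jon has value 78 → rank 3.

3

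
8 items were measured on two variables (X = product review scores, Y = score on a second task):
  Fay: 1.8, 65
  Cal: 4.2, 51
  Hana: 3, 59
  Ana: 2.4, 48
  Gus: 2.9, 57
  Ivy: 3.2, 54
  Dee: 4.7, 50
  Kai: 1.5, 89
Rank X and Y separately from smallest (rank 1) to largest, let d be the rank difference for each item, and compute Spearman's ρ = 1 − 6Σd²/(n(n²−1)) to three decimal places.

Ranks of variable 1: 2, 7, 5, 3, 4, 6, 8, 1
Ranks of variable 2: 7, 3, 6, 1, 5, 4, 2, 8
d = r₁ − r₂: -5, 4, -1, 2, -1, 2, 6, -7
d²: 25, 16, 1, 4, 1, 4, 36, 49; Σd² = 136
ρ = 1 − 6·136/(8·63) = 1 − 816/504 = -0.619

-0.619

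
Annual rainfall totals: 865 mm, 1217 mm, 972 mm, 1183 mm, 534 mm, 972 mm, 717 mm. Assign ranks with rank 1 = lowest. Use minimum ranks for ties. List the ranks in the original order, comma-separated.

Sorted (ascending): 534, 717, 865, 972, 972, 1183, 1217
The 2 values of 972 occupy positions 4–5 → each gets rank 4.

3, 7, 4, 6, 1, 4, 2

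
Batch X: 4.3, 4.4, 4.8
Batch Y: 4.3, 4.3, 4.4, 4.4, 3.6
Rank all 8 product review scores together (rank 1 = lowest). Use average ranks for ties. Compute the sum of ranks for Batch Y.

Sorted (ascending): 3.6, 4.3, 4.3, 4.3, 4.4, 4.4, 4.4, 4.8
The 3 values of 4.3 occupy positions 2–4 → average rank 3.
The 3 values of 4.4 occupy positions 5–7 → average rank 6.
Batch Y values → pooled ranks: 4.3→3, 4.3→3, 4.4→6, 4.4→6, 3.6→1
Rank sum = 3 + 3 + 6 + 6 + 1 = 19

19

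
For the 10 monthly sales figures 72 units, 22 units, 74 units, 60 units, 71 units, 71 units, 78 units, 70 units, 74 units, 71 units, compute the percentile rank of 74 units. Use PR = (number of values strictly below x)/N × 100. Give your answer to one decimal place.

70.0

N = 10.
Strictly below 74: 7. Equal to 74: 2.
PR = 7/10 × 100 = 70.0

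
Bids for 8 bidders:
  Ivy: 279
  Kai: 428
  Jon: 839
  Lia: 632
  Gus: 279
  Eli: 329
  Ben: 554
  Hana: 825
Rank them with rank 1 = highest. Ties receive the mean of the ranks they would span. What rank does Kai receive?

5

Sorted (descending): 839, 825, 632, 554, 428, 329, 279, 279
The 2 values of 279 occupy positions 7–8 → average rank (7+8)/2 = 7.5.
Kai has value 428 → rank 5.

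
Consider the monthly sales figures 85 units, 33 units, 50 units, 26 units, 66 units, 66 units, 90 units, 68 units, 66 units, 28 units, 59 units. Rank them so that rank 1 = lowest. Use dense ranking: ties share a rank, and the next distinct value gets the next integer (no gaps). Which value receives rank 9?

Sorted (ascending): 26, 28, 33, 50, 59, 66, 66, 66, 68, 85, 90
The 3 values of 66 share dense rank 6.
Remaining distinct values take the next consecutive integers.
Rank 9 → value 90.

90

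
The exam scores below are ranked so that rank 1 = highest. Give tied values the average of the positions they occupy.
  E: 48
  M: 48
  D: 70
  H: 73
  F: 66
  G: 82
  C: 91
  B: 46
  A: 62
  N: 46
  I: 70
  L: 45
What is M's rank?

8.5

Sorted (descending): 91, 82, 73, 70, 70, 66, 62, 48, 48, 46, 46, 45
The 2 values of 70 occupy positions 4–5 → average rank (4+5)/2 = 4.5.
The 2 values of 48 occupy positions 8–9 → average rank (8+9)/2 = 8.5.
The 2 values of 46 occupy positions 10–11 → average rank (10+11)/2 = 10.5.
M has value 48 → rank 8.5.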